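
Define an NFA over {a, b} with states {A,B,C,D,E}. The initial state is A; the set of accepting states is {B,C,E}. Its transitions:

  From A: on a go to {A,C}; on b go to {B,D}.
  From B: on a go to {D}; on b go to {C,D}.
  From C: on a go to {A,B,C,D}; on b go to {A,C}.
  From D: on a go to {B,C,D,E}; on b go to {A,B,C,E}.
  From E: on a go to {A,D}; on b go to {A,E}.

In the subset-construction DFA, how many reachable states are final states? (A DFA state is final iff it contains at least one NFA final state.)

Start state of the DFA: {A}.
{A} --a--> {A,C}  [new]
{A} --b--> {B,D}  [new]
{A,C} --a--> {A,B,C,D}  [new]
{A,C} --b--> {A,B,C,D}  [seen]
{B,D} --a--> {B,C,D,E}  [new]
{B,D} --b--> {A,B,C,D,E}  [new]
{A,B,C,D} --a--> {A,B,C,D,E}  [seen]
{A,B,C,D} --b--> {A,B,C,D,E}  [seen]
{B,C,D,E} --a--> {A,B,C,D,E}  [seen]
{B,C,D,E} --b--> {A,B,C,D,E}  [seen]
{A,B,C,D,E} --a--> {A,B,C,D,E}  [seen]
{A,B,C,D,E} --b--> {A,B,C,D,E}  [seen]
Reachable DFA states: {A}, {A,C}, {B,D}, {A,B,C,D}, {B,C,D,E}, {A,B,C,D,E}.
Accepting DFA states (contain an NFA accepting state): {A,C}, {B,D}, {A,B,C,D}, {B,C,D,E}, {A,B,C,D,E}.

5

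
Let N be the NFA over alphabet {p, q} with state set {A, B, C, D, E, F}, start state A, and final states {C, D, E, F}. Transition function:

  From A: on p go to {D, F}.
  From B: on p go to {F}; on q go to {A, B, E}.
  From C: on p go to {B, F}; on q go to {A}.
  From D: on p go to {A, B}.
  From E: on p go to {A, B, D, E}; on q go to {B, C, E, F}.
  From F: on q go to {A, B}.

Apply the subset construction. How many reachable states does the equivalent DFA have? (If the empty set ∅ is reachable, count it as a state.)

7

Start state of the DFA: {A}.
{A} --p--> {D, F}  [new]
{A} --q--> ∅  [new]
{D, F} --p--> {A, B}  [new]
{D, F} --q--> {A, B}  [seen]
∅ --p--> ∅  [seen]
∅ --q--> ∅  [seen]
{A, B} --p--> {D, F}  [seen]
{A, B} --q--> {A, B, E}  [new]
{A, B, E} --p--> {A, B, D, E, F}  [new]
{A, B, E} --q--> {A, B, C, E, F}  [new]
{A, B, D, E, F} --p--> {A, B, D, E, F}  [seen]
{A, B, D, E, F} --q--> {A, B, C, E, F}  [seen]
{A, B, C, E, F} --p--> {A, B, D, E, F}  [seen]
{A, B, C, E, F} --q--> {A, B, C, E, F}  [seen]
Reachable DFA states: {A}, {D, F}, ∅, {A, B}, {A, B, E}, {A, B, D, E, F}, {A, B, C, E, F}.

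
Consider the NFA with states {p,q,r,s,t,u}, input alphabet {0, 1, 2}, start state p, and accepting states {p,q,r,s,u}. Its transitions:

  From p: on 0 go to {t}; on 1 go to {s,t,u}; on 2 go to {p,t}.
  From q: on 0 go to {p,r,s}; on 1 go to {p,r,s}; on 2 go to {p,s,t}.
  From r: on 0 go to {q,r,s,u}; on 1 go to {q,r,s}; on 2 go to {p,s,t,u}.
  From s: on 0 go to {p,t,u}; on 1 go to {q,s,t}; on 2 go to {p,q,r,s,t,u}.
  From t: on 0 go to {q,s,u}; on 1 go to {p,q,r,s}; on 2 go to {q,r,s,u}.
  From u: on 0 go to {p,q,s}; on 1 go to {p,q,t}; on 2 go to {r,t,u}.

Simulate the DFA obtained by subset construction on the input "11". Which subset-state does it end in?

Start: {p}.
δ(p,1) = {s,t,u}.
Union: {s,t,u}.
After 1: {s,t,u}.
δ(s,1) = {q,s,t}; δ(t,1) = {p,q,r,s}; δ(u,1) = {p,q,t}.
Union: {p,q,r,s,t}.
After 1: {p,q,r,s,t}.

{p,q,r,s,t}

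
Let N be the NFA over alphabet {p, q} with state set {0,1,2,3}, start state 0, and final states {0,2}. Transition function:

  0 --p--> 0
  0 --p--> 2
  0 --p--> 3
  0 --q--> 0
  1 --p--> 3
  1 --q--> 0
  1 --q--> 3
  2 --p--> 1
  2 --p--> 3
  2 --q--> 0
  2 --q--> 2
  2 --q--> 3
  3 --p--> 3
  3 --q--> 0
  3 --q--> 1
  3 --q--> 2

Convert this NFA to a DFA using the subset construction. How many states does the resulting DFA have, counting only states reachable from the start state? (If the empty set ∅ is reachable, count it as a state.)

3

Start state of the DFA: {0}.
{0} --p--> {0,2,3}  [new]
{0} --q--> {0}  [seen]
{0,2,3} --p--> {0,1,2,3}  [new]
{0,2,3} --q--> {0,1,2,3}  [seen]
{0,1,2,3} --p--> {0,1,2,3}  [seen]
{0,1,2,3} --q--> {0,1,2,3}  [seen]
Reachable DFA states: {0}, {0,2,3}, {0,1,2,3}.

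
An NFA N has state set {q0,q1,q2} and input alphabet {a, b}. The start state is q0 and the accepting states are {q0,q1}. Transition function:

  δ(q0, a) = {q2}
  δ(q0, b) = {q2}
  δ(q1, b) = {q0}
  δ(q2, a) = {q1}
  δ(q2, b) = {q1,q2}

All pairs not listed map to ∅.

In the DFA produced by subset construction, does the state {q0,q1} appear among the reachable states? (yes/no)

Start state of the DFA: {q0}.
{q0} --a--> {q2}  [new]
{q0} --b--> {q2}  [seen]
{q2} --a--> {q1}  [new]
{q2} --b--> {q1,q2}  [new]
{q1} --a--> ∅  [new]
{q1} --b--> {q0}  [seen]
{q1,q2} --a--> {q1}  [seen]
{q1,q2} --b--> {q0,q1,q2}  [new]
∅ --a--> ∅  [seen]
∅ --b--> ∅  [seen]
{q0,q1,q2} --a--> {q1,q2}  [seen]
{q0,q1,q2} --b--> {q0,q1,q2}  [seen]
Reachable DFA states: {q0}, {q2}, {q1}, {q1,q2}, ∅, {q0,q1,q2}.
{q0,q1} is not among them.

no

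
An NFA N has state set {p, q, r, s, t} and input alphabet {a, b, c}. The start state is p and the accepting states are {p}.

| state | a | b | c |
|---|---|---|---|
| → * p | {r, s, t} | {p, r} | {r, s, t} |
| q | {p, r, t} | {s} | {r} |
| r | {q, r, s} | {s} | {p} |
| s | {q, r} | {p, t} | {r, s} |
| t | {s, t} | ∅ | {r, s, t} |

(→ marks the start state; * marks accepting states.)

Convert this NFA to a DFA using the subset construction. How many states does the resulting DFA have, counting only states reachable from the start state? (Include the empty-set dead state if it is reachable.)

9

Start state of the DFA: {p}.
{p} --a--> {r, s, t}  [new]
{p} --b--> {p, r}  [new]
{p} --c--> {r, s, t}  [seen]
{r, s, t} --a--> {q, r, s, t}  [new]
{r, s, t} --b--> {p, s, t}  [new]
{r, s, t} --c--> {p, r, s, t}  [new]
{p, r} --a--> {q, r, s, t}  [seen]
{p, r} --b--> {p, r, s}  [new]
{p, r} --c--> {p, r, s, t}  [seen]
{q, r, s, t} --a--> {p, q, r, s, t}  [new]
{q, r, s, t} --b--> {p, s, t}  [seen]
{q, r, s, t} --c--> {p, r, s, t}  [seen]
{p, s, t} --a--> {q, r, s, t}  [seen]
{p, s, t} --b--> {p, r, t}  [new]
{p, s, t} --c--> {r, s, t}  [seen]
{p, r, s, t} --a--> {q, r, s, t}  [seen]
{p, r, s, t} --b--> {p, r, s, t}  [seen]
{p, r, s, t} --c--> {p, r, s, t}  [seen]
{p, r, s} --a--> {q, r, s, t}  [seen]
{p, r, s} --b--> {p, r, s, t}  [seen]
{p, r, s} --c--> {p, r, s, t}  [seen]
{p, q, r, s, t} --a--> {p, q, r, s, t}  [seen]
{p, q, r, s, t} --b--> {p, r, s, t}  [seen]
{p, q, r, s, t} --c--> {p, r, s, t}  [seen]
{p, r, t} --a--> {q, r, s, t}  [seen]
{p, r, t} --b--> {p, r, s}  [seen]
{p, r, t} --c--> {p, r, s, t}  [seen]
Reachable DFA states: {p}, {r, s, t}, {p, r}, {q, r, s, t}, {p, s, t}, {p, r, s, t}, {p, r, s}, {p, q, r, s, t}, {p, r, t}.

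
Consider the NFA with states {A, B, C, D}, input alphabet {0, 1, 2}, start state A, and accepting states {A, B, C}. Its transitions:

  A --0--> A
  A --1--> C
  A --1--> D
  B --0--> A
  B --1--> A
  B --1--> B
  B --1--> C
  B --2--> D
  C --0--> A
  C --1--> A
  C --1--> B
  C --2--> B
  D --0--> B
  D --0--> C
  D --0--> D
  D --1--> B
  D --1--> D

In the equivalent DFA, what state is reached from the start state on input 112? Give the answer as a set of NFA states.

{D}

Start: {A}.
δ(A,1) = {C, D}.
Union: {C, D}.
After 1: {C, D}.
δ(C,1) = {A, B}; δ(D,1) = {B, D}.
Union: {A, B, D}.
After 1: {A, B, D}.
δ(A,2) = ∅; δ(B,2) = {D}; δ(D,2) = ∅.
Union: {D}.
After 2: {D}.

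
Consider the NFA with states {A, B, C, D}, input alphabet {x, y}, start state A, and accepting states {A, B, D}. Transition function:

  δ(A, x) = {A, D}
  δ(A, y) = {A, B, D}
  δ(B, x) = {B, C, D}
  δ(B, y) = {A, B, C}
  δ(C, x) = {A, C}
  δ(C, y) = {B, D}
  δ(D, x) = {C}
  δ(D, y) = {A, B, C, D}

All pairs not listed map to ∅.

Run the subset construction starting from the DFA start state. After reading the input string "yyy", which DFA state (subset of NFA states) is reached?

{A, B, C, D}

Start: {A}.
δ(A,y) = {A, B, D}.
Union: {A, B, D}.
After y: {A, B, D}.
δ(A,y) = {A, B, D}; δ(B,y) = {A, B, C}; δ(D,y) = {A, B, C, D}.
Union: {A, B, C, D}.
After y: {A, B, C, D}.
δ(A,y) = {A, B, D}; δ(B,y) = {A, B, C}; δ(C,y) = {B, D}; δ(D,y) = {A, B, C, D}.
Union: {A, B, C, D}.
After y: {A, B, C, D}.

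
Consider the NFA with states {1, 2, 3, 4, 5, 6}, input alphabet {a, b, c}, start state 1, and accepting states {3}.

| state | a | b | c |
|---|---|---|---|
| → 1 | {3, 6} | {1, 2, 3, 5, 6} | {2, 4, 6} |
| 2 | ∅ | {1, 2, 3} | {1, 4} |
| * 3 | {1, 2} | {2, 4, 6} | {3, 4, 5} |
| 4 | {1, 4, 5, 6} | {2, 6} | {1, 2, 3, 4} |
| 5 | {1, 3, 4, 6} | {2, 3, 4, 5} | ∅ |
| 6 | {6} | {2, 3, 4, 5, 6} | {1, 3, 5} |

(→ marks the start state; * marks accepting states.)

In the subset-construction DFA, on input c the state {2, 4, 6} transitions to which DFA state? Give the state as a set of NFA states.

{1, 2, 3, 4, 5}

δ(2,c) = {1, 4}; δ(4,c) = {1, 2, 3, 4}; δ(6,c) = {1, 3, 5}.
Union: {1, 2, 3, 4, 5}.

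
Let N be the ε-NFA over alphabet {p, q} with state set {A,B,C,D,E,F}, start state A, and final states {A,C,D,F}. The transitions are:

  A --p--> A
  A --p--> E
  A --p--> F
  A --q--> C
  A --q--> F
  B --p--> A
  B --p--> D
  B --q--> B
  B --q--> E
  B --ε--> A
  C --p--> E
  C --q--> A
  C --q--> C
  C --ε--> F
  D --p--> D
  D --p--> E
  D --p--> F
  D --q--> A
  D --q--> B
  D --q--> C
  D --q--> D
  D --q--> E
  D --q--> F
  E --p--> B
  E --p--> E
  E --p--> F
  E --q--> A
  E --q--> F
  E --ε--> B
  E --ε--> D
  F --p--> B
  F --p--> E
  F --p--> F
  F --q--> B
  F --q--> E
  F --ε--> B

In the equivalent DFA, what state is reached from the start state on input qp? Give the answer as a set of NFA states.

{A,B,D,E,F}

Start: {A}.
δ(A,q) = {C,F}.
Union: {C,F}.
ε-closure gives {A,B,C,F}.
After q: {A,B,C,F}.
δ(A,p) = {A,E,F}; δ(B,p) = {A,D}; δ(C,p) = {E}; δ(F,p) = {B,E,F}.
Union: {A,B,D,E,F}.
After p: {A,B,D,E,F}.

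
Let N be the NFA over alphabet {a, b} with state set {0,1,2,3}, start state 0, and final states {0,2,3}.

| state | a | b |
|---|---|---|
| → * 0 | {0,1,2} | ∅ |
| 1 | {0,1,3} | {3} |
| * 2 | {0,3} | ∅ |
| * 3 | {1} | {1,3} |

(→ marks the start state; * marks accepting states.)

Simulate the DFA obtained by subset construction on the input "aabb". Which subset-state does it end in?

{1,3}

Start: {0}.
δ(0,a) = {0,1,2}.
Union: {0,1,2}.
After a: {0,1,2}.
δ(0,a) = {0,1,2}; δ(1,a) = {0,1,3}; δ(2,a) = {0,3}.
Union: {0,1,2,3}.
After a: {0,1,2,3}.
δ(0,b) = ∅; δ(1,b) = {3}; δ(2,b) = ∅; δ(3,b) = {1,3}.
Union: {1,3}.
After b: {1,3}.
δ(1,b) = {3}; δ(3,b) = {1,3}.
Union: {1,3}.
After b: {1,3}.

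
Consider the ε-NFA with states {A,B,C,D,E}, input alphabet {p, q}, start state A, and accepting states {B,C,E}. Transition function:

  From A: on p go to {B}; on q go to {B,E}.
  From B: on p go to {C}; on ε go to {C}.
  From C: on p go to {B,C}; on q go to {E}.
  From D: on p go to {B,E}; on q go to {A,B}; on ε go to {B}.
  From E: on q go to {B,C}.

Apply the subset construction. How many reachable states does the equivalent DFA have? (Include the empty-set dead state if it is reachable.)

5

Start state of the DFA: {A} (ε-closure of the NFA start).
{A} --p--> {B,C}  [new]
{A} --q--> {B,C,E}  [new]
{B,C} --p--> {B,C}  [seen]
{B,C} --q--> {E}  [new]
{B,C,E} --p--> {B,C}  [seen]
{B,C,E} --q--> {B,C,E}  [seen]
{E} --p--> ∅  [new]
{E} --q--> {B,C}  [seen]
∅ --p--> ∅  [seen]
∅ --q--> ∅  [seen]
Reachable DFA states: {A}, {B,C}, {B,C,E}, {E}, ∅.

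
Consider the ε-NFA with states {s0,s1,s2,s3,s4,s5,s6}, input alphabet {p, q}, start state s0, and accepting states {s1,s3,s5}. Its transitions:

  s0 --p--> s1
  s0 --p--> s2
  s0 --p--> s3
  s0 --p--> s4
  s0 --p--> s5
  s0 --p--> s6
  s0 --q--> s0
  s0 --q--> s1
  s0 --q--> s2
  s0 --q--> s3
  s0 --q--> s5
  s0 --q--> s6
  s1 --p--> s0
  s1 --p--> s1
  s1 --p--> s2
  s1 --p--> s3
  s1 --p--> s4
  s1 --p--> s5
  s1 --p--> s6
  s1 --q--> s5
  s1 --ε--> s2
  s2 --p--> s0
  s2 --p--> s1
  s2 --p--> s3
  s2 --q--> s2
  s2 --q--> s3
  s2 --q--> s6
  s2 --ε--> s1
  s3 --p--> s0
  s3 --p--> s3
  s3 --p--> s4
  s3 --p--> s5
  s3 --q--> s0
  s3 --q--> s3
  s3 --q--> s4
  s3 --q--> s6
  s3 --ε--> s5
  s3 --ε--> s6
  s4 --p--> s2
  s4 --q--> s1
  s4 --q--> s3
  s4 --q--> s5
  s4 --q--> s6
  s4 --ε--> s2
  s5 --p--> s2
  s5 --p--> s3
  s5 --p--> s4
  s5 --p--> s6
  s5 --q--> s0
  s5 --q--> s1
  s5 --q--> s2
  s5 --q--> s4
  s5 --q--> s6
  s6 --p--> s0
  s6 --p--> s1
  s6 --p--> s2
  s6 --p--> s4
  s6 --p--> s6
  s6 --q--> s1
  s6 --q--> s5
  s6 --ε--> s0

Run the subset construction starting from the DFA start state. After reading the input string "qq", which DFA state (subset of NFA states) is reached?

Start: {s0}.
δ(s0,q) = {s0,s1,s2,s3,s5,s6}.
Union: {s0,s1,s2,s3,s5,s6}.
After q: {s0,s1,s2,s3,s5,s6}.
δ(s0,q) = {s0,s1,s2,s3,s5,s6}; δ(s1,q) = {s5}; δ(s2,q) = {s2,s3,s6}; δ(s3,q) = {s0,s3,s4,s6}; δ(s5,q) = {s0,s1,s2,s4,s6}; δ(s6,q) = {s1,s5}.
Union: {s0,s1,s2,s3,s4,s5,s6}.
After q: {s0,s1,s2,s3,s4,s5,s6}.

{s0,s1,s2,s3,s4,s5,s6}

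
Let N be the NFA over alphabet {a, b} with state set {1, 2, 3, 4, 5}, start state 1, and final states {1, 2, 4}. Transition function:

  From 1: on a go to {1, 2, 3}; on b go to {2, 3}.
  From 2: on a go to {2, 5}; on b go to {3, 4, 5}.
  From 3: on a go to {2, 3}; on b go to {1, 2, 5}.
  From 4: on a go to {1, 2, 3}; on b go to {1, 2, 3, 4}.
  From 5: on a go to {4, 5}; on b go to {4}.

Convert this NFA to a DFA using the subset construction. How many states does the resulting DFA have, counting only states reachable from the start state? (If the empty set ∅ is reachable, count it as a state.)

Start state of the DFA: {1}.
{1} --a--> {1, 2, 3}  [new]
{1} --b--> {2, 3}  [new]
{1, 2, 3} --a--> {1, 2, 3, 5}  [new]
{1, 2, 3} --b--> {1, 2, 3, 4, 5}  [new]
{2, 3} --a--> {2, 3, 5}  [new]
{2, 3} --b--> {1, 2, 3, 4, 5}  [seen]
{1, 2, 3, 5} --a--> {1, 2, 3, 4, 5}  [seen]
{1, 2, 3, 5} --b--> {1, 2, 3, 4, 5}  [seen]
{1, 2, 3, 4, 5} --a--> {1, 2, 3, 4, 5}  [seen]
{1, 2, 3, 4, 5} --b--> {1, 2, 3, 4, 5}  [seen]
{2, 3, 5} --a--> {2, 3, 4, 5}  [new]
{2, 3, 5} --b--> {1, 2, 3, 4, 5}  [seen]
{2, 3, 4, 5} --a--> {1, 2, 3, 4, 5}  [seen]
{2, 3, 4, 5} --b--> {1, 2, 3, 4, 5}  [seen]
Reachable DFA states: {1}, {1, 2, 3}, {2, 3}, {1, 2, 3, 5}, {1, 2, 3, 4, 5}, {2, 3, 5}, {2, 3, 4, 5}.

7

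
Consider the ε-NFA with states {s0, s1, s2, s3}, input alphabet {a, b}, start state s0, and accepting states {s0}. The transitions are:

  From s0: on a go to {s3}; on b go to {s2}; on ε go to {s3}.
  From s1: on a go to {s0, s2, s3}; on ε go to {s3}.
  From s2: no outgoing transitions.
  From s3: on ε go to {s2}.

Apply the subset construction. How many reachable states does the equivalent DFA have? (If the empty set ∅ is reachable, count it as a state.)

4

Start state of the DFA: {s0, s2, s3} (ε-closure of the NFA start).
{s0, s2, s3} --a--> {s2, s3}  [new]
{s0, s2, s3} --b--> {s2}  [new]
{s2, s3} --a--> ∅  [new]
{s2, s3} --b--> ∅  [seen]
{s2} --a--> ∅  [seen]
{s2} --b--> ∅  [seen]
∅ --a--> ∅  [seen]
∅ --b--> ∅  [seen]
Reachable DFA states: {s0, s2, s3}, {s2, s3}, {s2}, ∅.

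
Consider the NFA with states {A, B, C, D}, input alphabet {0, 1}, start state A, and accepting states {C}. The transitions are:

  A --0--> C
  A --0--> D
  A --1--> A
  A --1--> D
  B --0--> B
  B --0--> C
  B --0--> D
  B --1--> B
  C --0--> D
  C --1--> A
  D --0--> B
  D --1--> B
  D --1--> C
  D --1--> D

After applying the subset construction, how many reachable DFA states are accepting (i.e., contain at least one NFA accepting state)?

3

Start state of the DFA: {A}.
{A} --0--> {C, D}  [new]
{A} --1--> {A, D}  [new]
{C, D} --0--> {B, D}  [new]
{C, D} --1--> {A, B, C, D}  [new]
{A, D} --0--> {B, C, D}  [new]
{A, D} --1--> {A, B, C, D}  [seen]
{B, D} --0--> {B, C, D}  [seen]
{B, D} --1--> {B, C, D}  [seen]
{A, B, C, D} --0--> {B, C, D}  [seen]
{A, B, C, D} --1--> {A, B, C, D}  [seen]
{B, C, D} --0--> {B, C, D}  [seen]
{B, C, D} --1--> {A, B, C, D}  [seen]
Reachable DFA states: {A}, {C, D}, {A, D}, {B, D}, {A, B, C, D}, {B, C, D}.
Accepting DFA states (contain an NFA accepting state): {C, D}, {A, B, C, D}, {B, C, D}.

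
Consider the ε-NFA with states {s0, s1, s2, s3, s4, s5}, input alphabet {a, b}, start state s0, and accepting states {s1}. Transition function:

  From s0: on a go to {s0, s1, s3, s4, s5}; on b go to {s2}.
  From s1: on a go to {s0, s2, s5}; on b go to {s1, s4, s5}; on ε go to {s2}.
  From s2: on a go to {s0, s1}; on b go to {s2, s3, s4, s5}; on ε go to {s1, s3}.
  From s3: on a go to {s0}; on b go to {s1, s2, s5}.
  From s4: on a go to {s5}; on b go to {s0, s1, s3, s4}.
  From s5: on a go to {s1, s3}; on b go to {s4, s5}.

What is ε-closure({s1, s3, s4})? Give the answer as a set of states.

Begin with {s1, s3, s4}.
s1 →ε {s2}; add s2.
ε-closure = {s1, s2, s3, s4}.

{s1, s2, s3, s4}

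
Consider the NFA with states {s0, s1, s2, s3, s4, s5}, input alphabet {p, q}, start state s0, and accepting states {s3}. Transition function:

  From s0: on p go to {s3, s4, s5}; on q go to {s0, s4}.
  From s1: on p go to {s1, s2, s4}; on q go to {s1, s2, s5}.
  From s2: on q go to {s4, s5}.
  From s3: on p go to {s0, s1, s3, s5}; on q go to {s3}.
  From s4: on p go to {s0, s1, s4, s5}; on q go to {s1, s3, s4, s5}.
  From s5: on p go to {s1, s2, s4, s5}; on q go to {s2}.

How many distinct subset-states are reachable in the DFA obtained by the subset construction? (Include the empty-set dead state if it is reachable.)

6

Start state of the DFA: {s0}.
{s0} --p--> {s3, s4, s5}  [new]
{s0} --q--> {s0, s4}  [new]
{s3, s4, s5} --p--> {s0, s1, s2, s3, s4, s5}  [new]
{s3, s4, s5} --q--> {s1, s2, s3, s4, s5}  [new]
{s0, s4} --p--> {s0, s1, s3, s4, s5}  [new]
{s0, s4} --q--> {s0, s1, s3, s4, s5}  [seen]
{s0, s1, s2, s3, s4, s5} --p--> {s0, s1, s2, s3, s4, s5}  [seen]
{s0, s1, s2, s3, s4, s5} --q--> {s0, s1, s2, s3, s4, s5}  [seen]
{s1, s2, s3, s4, s5} --p--> {s0, s1, s2, s3, s4, s5}  [seen]
{s1, s2, s3, s4, s5} --q--> {s1, s2, s3, s4, s5}  [seen]
{s0, s1, s3, s4, s5} --p--> {s0, s1, s2, s3, s4, s5}  [seen]
{s0, s1, s3, s4, s5} --q--> {s0, s1, s2, s3, s4, s5}  [seen]
Reachable DFA states: {s0}, {s3, s4, s5}, {s0, s4}, {s0, s1, s2, s3, s4, s5}, {s1, s2, s3, s4, s5}, {s0, s1, s3, s4, s5}.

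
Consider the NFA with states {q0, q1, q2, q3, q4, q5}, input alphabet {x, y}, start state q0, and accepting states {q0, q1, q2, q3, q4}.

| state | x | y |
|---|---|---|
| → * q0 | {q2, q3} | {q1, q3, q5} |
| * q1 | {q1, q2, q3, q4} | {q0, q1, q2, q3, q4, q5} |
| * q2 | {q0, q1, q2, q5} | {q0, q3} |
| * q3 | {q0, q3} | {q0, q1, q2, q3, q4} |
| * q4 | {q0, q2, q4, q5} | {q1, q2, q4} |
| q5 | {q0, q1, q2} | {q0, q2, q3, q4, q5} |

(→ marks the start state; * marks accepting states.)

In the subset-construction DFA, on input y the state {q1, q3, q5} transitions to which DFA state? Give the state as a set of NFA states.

{q0, q1, q2, q3, q4, q5}

δ(q1,y) = {q0, q1, q2, q3, q4, q5}; δ(q3,y) = {q0, q1, q2, q3, q4}; δ(q5,y) = {q0, q2, q3, q4, q5}.
Union: {q0, q1, q2, q3, q4, q5}.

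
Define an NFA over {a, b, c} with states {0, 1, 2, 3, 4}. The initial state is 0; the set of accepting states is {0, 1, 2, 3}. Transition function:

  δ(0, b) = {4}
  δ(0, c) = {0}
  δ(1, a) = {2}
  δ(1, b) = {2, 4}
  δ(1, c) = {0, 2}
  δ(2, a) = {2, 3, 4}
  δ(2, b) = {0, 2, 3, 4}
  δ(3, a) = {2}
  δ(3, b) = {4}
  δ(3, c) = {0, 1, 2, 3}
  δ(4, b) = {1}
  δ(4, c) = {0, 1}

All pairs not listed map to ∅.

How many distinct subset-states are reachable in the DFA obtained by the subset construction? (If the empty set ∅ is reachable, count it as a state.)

12

Start state of the DFA: {0}.
{0} --a--> ∅  [new]
{0} --b--> {4}  [new]
{0} --c--> {0}  [seen]
∅ --a--> ∅  [seen]
∅ --b--> ∅  [seen]
∅ --c--> ∅  [seen]
{4} --a--> ∅  [seen]
{4} --b--> {1}  [new]
{4} --c--> {0, 1}  [new]
{1} --a--> {2}  [new]
{1} --b--> {2, 4}  [new]
{1} --c--> {0, 2}  [new]
{0, 1} --a--> {2}  [seen]
{0, 1} --b--> {2, 4}  [seen]
{0, 1} --c--> {0, 2}  [seen]
{2} --a--> {2, 3, 4}  [new]
{2} --b--> {0, 2, 3, 4}  [new]
{2} --c--> ∅  [seen]
{2, 4} --a--> {2, 3, 4}  [seen]
{2, 4} --b--> {0, 1, 2, 3, 4}  [new]
{2, 4} --c--> {0, 1}  [seen]
{0, 2} --a--> {2, 3, 4}  [seen]
{0, 2} --b--> {0, 2, 3, 4}  [seen]
{0, 2} --c--> {0}  [seen]
{2, 3, 4} --a--> {2, 3, 4}  [seen]
{2, 3, 4} --b--> {0, 1, 2, 3, 4}  [seen]
{2, 3, 4} --c--> {0, 1, 2, 3}  [new]
{0, 2, 3, 4} --a--> {2, 3, 4}  [seen]
{0, 2, 3, 4} --b--> {0, 1, 2, 3, 4}  [seen]
{0, 2, 3, 4} --c--> {0, 1, 2, 3}  [seen]
{0, 1, 2, 3, 4} --a--> {2, 3, 4}  [seen]
{0, 1, 2, 3, 4} --b--> {0, 1, 2, 3, 4}  [seen]
{0, 1, 2, 3, 4} --c--> {0, 1, 2, 3}  [seen]
{0, 1, 2, 3} --a--> {2, 3, 4}  [seen]
{0, 1, 2, 3} --b--> {0, 2, 3, 4}  [seen]
{0, 1, 2, 3} --c--> {0, 1, 2, 3}  [seen]
Reachable DFA states: {0}, ∅, {4}, {1}, {0, 1}, {2}, {2, 4}, {0, 2}, {2, 3, 4}, {0, 2, 3, 4}, {0, 1, 2, 3, 4}, {0, 1, 2, 3}.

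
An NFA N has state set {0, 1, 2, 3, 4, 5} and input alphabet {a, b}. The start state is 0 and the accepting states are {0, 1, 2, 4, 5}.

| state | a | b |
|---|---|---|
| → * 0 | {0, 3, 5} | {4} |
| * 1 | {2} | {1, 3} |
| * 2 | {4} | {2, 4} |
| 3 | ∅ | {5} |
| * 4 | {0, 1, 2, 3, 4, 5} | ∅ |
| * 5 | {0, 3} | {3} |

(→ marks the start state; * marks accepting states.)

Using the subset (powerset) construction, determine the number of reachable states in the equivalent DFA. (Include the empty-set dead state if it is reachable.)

Start state of the DFA: {0}.
{0} --a--> {0, 3, 5}  [new]
{0} --b--> {4}  [new]
{0, 3, 5} --a--> {0, 3, 5}  [seen]
{0, 3, 5} --b--> {3, 4, 5}  [new]
{4} --a--> {0, 1, 2, 3, 4, 5}  [new]
{4} --b--> ∅  [new]
{3, 4, 5} --a--> {0, 1, 2, 3, 4, 5}  [seen]
{3, 4, 5} --b--> {3, 5}  [new]
{0, 1, 2, 3, 4, 5} --a--> {0, 1, 2, 3, 4, 5}  [seen]
{0, 1, 2, 3, 4, 5} --b--> {1, 2, 3, 4, 5}  [new]
∅ --a--> ∅  [seen]
∅ --b--> ∅  [seen]
{3, 5} --a--> {0, 3}  [new]
{3, 5} --b--> {3, 5}  [seen]
{1, 2, 3, 4, 5} --a--> {0, 1, 2, 3, 4, 5}  [seen]
{1, 2, 3, 4, 5} --b--> {1, 2, 3, 4, 5}  [seen]
{0, 3} --a--> {0, 3, 5}  [seen]
{0, 3} --b--> {4, 5}  [new]
{4, 5} --a--> {0, 1, 2, 3, 4, 5}  [seen]
{4, 5} --b--> {3}  [new]
{3} --a--> ∅  [seen]
{3} --b--> {5}  [new]
{5} --a--> {0, 3}  [seen]
{5} --b--> {3}  [seen]
Reachable DFA states: {0}, {0, 3, 5}, {4}, {3, 4, 5}, {0, 1, 2, 3, 4, 5}, ∅, {3, 5}, {1, 2, 3, 4, 5}, {0, 3}, {4, 5}, {3}, {5}.

12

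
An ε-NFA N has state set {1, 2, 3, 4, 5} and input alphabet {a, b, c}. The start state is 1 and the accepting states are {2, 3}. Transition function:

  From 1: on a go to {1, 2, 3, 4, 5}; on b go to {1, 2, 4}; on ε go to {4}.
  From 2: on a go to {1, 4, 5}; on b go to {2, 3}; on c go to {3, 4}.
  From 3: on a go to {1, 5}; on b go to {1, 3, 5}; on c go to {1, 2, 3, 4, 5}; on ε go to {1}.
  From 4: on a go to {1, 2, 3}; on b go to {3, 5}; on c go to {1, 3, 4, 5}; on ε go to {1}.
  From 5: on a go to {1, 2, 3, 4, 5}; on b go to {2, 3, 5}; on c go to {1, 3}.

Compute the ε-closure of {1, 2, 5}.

{1, 2, 4, 5}

Begin with {1, 2, 5}.
1 →ε {4}; add 4.
ε-closure = {1, 2, 4, 5}.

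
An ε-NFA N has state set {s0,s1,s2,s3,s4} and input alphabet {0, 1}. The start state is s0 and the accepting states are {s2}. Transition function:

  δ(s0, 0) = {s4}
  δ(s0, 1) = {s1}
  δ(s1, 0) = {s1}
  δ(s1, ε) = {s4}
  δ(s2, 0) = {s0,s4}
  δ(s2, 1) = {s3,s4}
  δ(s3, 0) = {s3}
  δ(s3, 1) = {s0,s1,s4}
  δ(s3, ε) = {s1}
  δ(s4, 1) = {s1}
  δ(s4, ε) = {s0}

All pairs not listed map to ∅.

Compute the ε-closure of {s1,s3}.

{s0,s1,s3,s4}

Begin with {s1,s3}.
s1 →ε {s4}; add s4.
s4 →ε {s0}; add s0.
ε-closure = {s0,s1,s3,s4}.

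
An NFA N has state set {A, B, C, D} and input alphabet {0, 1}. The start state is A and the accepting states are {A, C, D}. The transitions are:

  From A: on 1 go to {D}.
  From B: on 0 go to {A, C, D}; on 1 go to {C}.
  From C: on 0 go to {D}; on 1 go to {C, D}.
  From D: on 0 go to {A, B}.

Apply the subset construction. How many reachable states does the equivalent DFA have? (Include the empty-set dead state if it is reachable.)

Start state of the DFA: {A}.
{A} --0--> ∅  [new]
{A} --1--> {D}  [new]
∅ --0--> ∅  [seen]
∅ --1--> ∅  [seen]
{D} --0--> {A, B}  [new]
{D} --1--> ∅  [seen]
{A, B} --0--> {A, C, D}  [new]
{A, B} --1--> {C, D}  [new]
{A, C, D} --0--> {A, B, D}  [new]
{A, C, D} --1--> {C, D}  [seen]
{C, D} --0--> {A, B, D}  [seen]
{C, D} --1--> {C, D}  [seen]
{A, B, D} --0--> {A, B, C, D}  [new]
{A, B, D} --1--> {C, D}  [seen]
{A, B, C, D} --0--> {A, B, C, D}  [seen]
{A, B, C, D} --1--> {C, D}  [seen]
Reachable DFA states: {A}, ∅, {D}, {A, B}, {A, C, D}, {C, D}, {A, B, D}, {A, B, C, D}.

8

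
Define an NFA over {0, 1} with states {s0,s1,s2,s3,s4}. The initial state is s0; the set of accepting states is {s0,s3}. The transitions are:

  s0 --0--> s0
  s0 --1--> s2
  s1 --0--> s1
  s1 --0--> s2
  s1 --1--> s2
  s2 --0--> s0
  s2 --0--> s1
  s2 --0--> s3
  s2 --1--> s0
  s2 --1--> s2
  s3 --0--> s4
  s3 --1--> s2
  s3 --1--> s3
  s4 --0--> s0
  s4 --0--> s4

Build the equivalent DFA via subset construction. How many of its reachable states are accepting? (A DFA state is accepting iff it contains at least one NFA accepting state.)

8

Start state of the DFA: {s0}.
{s0} --0--> {s0}  [seen]
{s0} --1--> {s2}  [new]
{s2} --0--> {s0,s1,s3}  [new]
{s2} --1--> {s0,s2}  [new]
{s0,s1,s3} --0--> {s0,s1,s2,s4}  [new]
{s0,s1,s3} --1--> {s2,s3}  [new]
{s0,s2} --0--> {s0,s1,s3}  [seen]
{s0,s2} --1--> {s0,s2}  [seen]
{s0,s1,s2,s4} --0--> {s0,s1,s2,s3,s4}  [new]
{s0,s1,s2,s4} --1--> {s0,s2}  [seen]
{s2,s3} --0--> {s0,s1,s3,s4}  [new]
{s2,s3} --1--> {s0,s2,s3}  [new]
{s0,s1,s2,s3,s4} --0--> {s0,s1,s2,s3,s4}  [seen]
{s0,s1,s2,s3,s4} --1--> {s0,s2,s3}  [seen]
{s0,s1,s3,s4} --0--> {s0,s1,s2,s4}  [seen]
{s0,s1,s3,s4} --1--> {s2,s3}  [seen]
{s0,s2,s3} --0--> {s0,s1,s3,s4}  [seen]
{s0,s2,s3} --1--> {s0,s2,s3}  [seen]
Reachable DFA states: {s0}, {s2}, {s0,s1,s3}, {s0,s2}, {s0,s1,s2,s4}, {s2,s3}, {s0,s1,s2,s3,s4}, {s0,s1,s3,s4}, {s0,s2,s3}.
Accepting DFA states (contain an NFA accepting state): {s0}, {s0,s1,s3}, {s0,s2}, {s0,s1,s2,s4}, {s2,s3}, {s0,s1,s2,s3,s4}, {s0,s1,s3,s4}, {s0,s2,s3}.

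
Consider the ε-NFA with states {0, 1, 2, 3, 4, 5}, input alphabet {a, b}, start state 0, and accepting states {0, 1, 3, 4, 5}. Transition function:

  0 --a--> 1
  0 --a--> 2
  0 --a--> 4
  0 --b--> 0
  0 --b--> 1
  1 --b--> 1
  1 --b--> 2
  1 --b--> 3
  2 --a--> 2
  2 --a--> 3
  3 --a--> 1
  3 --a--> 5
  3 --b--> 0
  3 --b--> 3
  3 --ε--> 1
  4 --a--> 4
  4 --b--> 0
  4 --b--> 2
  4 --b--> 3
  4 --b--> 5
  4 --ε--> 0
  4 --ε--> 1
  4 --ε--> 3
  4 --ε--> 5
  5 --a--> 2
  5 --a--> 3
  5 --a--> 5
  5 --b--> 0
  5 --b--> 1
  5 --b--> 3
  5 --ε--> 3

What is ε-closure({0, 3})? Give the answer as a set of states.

{0, 1, 3}

Begin with {0, 3}.
3 →ε {1}; add 1.
ε-closure = {0, 1, 3}.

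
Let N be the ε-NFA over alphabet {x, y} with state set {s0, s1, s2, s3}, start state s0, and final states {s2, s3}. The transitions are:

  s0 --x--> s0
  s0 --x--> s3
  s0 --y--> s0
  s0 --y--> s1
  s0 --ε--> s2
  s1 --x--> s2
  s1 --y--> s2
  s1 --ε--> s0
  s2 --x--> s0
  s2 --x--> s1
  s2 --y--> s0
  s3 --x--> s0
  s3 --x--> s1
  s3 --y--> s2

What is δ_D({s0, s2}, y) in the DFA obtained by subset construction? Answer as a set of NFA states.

δ(s0,y) = {s0, s1}; δ(s2,y) = {s0}.
Union: {s0, s1}.
ε-closure gives {s0, s1, s2}.

{s0, s1, s2}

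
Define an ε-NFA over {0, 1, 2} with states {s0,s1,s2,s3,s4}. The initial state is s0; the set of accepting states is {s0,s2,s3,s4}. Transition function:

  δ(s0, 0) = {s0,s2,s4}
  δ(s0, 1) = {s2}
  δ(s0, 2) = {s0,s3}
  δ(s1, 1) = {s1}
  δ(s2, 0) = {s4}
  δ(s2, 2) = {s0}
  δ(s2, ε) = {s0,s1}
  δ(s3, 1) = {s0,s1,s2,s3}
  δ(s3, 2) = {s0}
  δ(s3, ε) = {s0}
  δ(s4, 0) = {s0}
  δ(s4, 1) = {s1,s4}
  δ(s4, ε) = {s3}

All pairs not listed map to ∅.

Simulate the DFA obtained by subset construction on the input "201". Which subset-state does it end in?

Start: {s0}.
δ(s0,2) = {s0,s3}.
Union: {s0,s3}.
After 2: {s0,s3}.
δ(s0,0) = {s0,s2,s4}; δ(s3,0) = ∅.
Union: {s0,s2,s4}.
ε-closure gives {s0,s1,s2,s3,s4}.
After 0: {s0,s1,s2,s3,s4}.
δ(s0,1) = {s2}; δ(s1,1) = {s1}; δ(s2,1) = ∅; δ(s3,1) = {s0,s1,s2,s3}; δ(s4,1) = {s1,s4}.
Union: {s0,s1,s2,s3,s4}.
After 1: {s0,s1,s2,s3,s4}.

{s0,s1,s2,s3,s4}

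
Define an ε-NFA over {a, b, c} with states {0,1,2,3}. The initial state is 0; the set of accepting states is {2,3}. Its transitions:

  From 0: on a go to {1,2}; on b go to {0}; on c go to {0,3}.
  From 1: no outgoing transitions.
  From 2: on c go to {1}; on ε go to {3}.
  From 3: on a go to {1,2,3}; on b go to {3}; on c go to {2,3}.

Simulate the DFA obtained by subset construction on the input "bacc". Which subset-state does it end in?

{1,2,3}

Start: {0}.
δ(0,b) = {0}.
Union: {0}.
After b: {0}.
δ(0,a) = {1,2}.
Union: {1,2}.
ε-closure gives {1,2,3}.
After a: {1,2,3}.
δ(1,c) = ∅; δ(2,c) = {1}; δ(3,c) = {2,3}.
Union: {1,2,3}.
After c: {1,2,3}.
δ(1,c) = ∅; δ(2,c) = {1}; δ(3,c) = {2,3}.
Union: {1,2,3}.
After c: {1,2,3}.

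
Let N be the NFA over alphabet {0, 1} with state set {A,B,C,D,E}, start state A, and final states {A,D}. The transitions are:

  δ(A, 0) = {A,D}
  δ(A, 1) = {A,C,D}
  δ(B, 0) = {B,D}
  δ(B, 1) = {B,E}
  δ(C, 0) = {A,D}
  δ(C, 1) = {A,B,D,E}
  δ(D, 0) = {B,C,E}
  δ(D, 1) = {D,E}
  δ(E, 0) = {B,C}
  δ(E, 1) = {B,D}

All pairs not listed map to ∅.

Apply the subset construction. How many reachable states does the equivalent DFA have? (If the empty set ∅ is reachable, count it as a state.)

5

Start state of the DFA: {A}.
{A} --0--> {A,D}  [new]
{A} --1--> {A,C,D}  [new]
{A,D} --0--> {A,B,C,D,E}  [new]
{A,D} --1--> {A,C,D,E}  [new]
{A,C,D} --0--> {A,B,C,D,E}  [seen]
{A,C,D} --1--> {A,B,C,D,E}  [seen]
{A,B,C,D,E} --0--> {A,B,C,D,E}  [seen]
{A,B,C,D,E} --1--> {A,B,C,D,E}  [seen]
{A,C,D,E} --0--> {A,B,C,D,E}  [seen]
{A,C,D,E} --1--> {A,B,C,D,E}  [seen]
Reachable DFA states: {A}, {A,D}, {A,C,D}, {A,B,C,D,E}, {A,C,D,E}.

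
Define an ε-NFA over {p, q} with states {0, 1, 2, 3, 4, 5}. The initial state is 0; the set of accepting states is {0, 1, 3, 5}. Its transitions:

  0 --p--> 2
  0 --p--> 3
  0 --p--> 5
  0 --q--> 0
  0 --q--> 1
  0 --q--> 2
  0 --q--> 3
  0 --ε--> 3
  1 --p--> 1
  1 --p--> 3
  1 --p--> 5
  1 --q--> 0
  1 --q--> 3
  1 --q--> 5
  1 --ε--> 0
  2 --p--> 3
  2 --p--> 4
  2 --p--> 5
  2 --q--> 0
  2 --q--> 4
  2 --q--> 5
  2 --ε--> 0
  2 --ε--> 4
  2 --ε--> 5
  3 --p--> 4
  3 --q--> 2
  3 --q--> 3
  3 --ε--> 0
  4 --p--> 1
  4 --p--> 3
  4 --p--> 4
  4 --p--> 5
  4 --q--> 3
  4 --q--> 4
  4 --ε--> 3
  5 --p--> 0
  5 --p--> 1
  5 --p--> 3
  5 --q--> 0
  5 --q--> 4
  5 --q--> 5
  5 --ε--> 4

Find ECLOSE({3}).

{0, 3}

Begin with {3}.
3 →ε {0}; add 0.
ε-closure = {0, 3}.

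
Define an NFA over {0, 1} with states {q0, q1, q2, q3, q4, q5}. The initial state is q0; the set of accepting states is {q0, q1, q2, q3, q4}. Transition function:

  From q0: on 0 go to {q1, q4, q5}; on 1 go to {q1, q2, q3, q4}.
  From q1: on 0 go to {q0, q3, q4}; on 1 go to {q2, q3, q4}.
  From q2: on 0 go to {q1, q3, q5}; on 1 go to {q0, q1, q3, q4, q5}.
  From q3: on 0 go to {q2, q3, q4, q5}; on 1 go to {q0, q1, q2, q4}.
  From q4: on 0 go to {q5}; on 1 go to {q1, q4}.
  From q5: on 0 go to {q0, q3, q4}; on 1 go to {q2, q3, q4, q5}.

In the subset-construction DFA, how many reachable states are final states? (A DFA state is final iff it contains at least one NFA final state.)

6

Start state of the DFA: {q0}.
{q0} --0--> {q1, q4, q5}  [new]
{q0} --1--> {q1, q2, q3, q4}  [new]
{q1, q4, q5} --0--> {q0, q3, q4, q5}  [new]
{q1, q4, q5} --1--> {q1, q2, q3, q4, q5}  [new]
{q1, q2, q3, q4} --0--> {q0, q1, q2, q3, q4, q5}  [new]
{q1, q2, q3, q4} --1--> {q0, q1, q2, q3, q4, q5}  [seen]
{q0, q3, q4, q5} --0--> {q0, q1, q2, q3, q4, q5}  [seen]
{q0, q3, q4, q5} --1--> {q0, q1, q2, q3, q4, q5}  [seen]
{q1, q2, q3, q4, q5} --0--> {q0, q1, q2, q3, q4, q5}  [seen]
{q1, q2, q3, q4, q5} --1--> {q0, q1, q2, q3, q4, q5}  [seen]
{q0, q1, q2, q3, q4, q5} --0--> {q0, q1, q2, q3, q4, q5}  [seen]
{q0, q1, q2, q3, q4, q5} --1--> {q0, q1, q2, q3, q4, q5}  [seen]
Reachable DFA states: {q0}, {q1, q4, q5}, {q1, q2, q3, q4}, {q0, q3, q4, q5}, {q1, q2, q3, q4, q5}, {q0, q1, q2, q3, q4, q5}.
Accepting DFA states (contain an NFA accepting state): {q0}, {q1, q4, q5}, {q1, q2, q3, q4}, {q0, q3, q4, q5}, {q1, q2, q3, q4, q5}, {q0, q1, q2, q3, q4, q5}.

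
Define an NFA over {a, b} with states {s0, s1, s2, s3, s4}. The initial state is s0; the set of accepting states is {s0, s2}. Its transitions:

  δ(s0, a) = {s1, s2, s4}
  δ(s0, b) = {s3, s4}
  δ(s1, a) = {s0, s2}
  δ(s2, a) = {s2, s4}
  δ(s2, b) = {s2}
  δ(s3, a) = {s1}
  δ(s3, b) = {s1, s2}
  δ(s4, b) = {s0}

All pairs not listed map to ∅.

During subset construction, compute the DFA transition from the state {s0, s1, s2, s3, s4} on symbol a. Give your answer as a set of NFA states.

δ(s0,a) = {s1, s2, s4}; δ(s1,a) = {s0, s2}; δ(s2,a) = {s2, s4}; δ(s3,a) = {s1}; δ(s4,a) = ∅.
Union: {s0, s1, s2, s4}.

{s0, s1, s2, s4}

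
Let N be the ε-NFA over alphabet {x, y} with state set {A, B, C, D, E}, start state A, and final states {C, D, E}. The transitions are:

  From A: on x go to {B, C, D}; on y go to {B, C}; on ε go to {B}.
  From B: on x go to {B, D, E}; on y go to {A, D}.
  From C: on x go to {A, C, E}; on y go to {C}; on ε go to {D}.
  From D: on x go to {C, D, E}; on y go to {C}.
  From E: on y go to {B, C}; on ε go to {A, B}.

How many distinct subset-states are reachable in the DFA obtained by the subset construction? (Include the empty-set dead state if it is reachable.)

3

Start state of the DFA: {A, B} (ε-closure of the NFA start).
{A, B} --x--> {A, B, C, D, E}  [new]
{A, B} --y--> {A, B, C, D}  [new]
{A, B, C, D, E} --x--> {A, B, C, D, E}  [seen]
{A, B, C, D, E} --y--> {A, B, C, D}  [seen]
{A, B, C, D} --x--> {A, B, C, D, E}  [seen]
{A, B, C, D} --y--> {A, B, C, D}  [seen]
Reachable DFA states: {A, B}, {A, B, C, D, E}, {A, B, C, D}.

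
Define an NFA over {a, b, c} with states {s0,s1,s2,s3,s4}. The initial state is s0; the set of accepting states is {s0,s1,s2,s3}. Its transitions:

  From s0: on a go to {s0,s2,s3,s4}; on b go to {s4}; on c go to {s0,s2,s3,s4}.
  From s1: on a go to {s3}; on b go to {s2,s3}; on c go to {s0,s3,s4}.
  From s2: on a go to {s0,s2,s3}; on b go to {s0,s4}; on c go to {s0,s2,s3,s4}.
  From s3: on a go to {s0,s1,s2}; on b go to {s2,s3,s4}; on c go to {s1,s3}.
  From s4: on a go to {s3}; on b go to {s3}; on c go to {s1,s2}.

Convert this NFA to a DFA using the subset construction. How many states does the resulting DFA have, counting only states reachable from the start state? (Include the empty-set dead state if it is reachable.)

12

Start state of the DFA: {s0}.
{s0} --a--> {s0,s2,s3,s4}  [new]
{s0} --b--> {s4}  [new]
{s0} --c--> {s0,s2,s3,s4}  [seen]
{s0,s2,s3,s4} --a--> {s0,s1,s2,s3,s4}  [new]
{s0,s2,s3,s4} --b--> {s0,s2,s3,s4}  [seen]
{s0,s2,s3,s4} --c--> {s0,s1,s2,s3,s4}  [seen]
{s4} --a--> {s3}  [new]
{s4} --b--> {s3}  [seen]
{s4} --c--> {s1,s2}  [new]
{s0,s1,s2,s3,s4} --a--> {s0,s1,s2,s3,s4}  [seen]
{s0,s1,s2,s3,s4} --b--> {s0,s2,s3,s4}  [seen]
{s0,s1,s2,s3,s4} --c--> {s0,s1,s2,s3,s4}  [seen]
{s3} --a--> {s0,s1,s2}  [new]
{s3} --b--> {s2,s3,s4}  [new]
{s3} --c--> {s1,s3}  [new]
{s1,s2} --a--> {s0,s2,s3}  [new]
{s1,s2} --b--> {s0,s2,s3,s4}  [seen]
{s1,s2} --c--> {s0,s2,s3,s4}  [seen]
{s0,s1,s2} --a--> {s0,s2,s3,s4}  [seen]
{s0,s1,s2} --b--> {s0,s2,s3,s4}  [seen]
{s0,s1,s2} --c--> {s0,s2,s3,s4}  [seen]
{s2,s3,s4} --a--> {s0,s1,s2,s3}  [new]
{s2,s3,s4} --b--> {s0,s2,s3,s4}  [seen]
{s2,s3,s4} --c--> {s0,s1,s2,s3,s4}  [seen]
{s1,s3} --a--> {s0,s1,s2,s3}  [seen]
{s1,s3} --b--> {s2,s3,s4}  [seen]
{s1,s3} --c--> {s0,s1,s3,s4}  [new]
{s0,s2,s3} --a--> {s0,s1,s2,s3,s4}  [seen]
{s0,s2,s3} --b--> {s0,s2,s3,s4}  [seen]
{s0,s2,s3} --c--> {s0,s1,s2,s3,s4}  [seen]
{s0,s1,s2,s3} --a--> {s0,s1,s2,s3,s4}  [seen]
{s0,s1,s2,s3} --b--> {s0,s2,s3,s4}  [seen]
{s0,s1,s2,s3} --c--> {s0,s1,s2,s3,s4}  [seen]
{s0,s1,s3,s4} --a--> {s0,s1,s2,s3,s4}  [seen]
{s0,s1,s3,s4} --b--> {s2,s3,s4}  [seen]
{s0,s1,s3,s4} --c--> {s0,s1,s2,s3,s4}  [seen]
Reachable DFA states: {s0}, {s0,s2,s3,s4}, {s4}, {s0,s1,s2,s3,s4}, {s3}, {s1,s2}, {s0,s1,s2}, {s2,s3,s4}, {s1,s3}, {s0,s2,s3}, {s0,s1,s2,s3}, {s0,s1,s3,s4}.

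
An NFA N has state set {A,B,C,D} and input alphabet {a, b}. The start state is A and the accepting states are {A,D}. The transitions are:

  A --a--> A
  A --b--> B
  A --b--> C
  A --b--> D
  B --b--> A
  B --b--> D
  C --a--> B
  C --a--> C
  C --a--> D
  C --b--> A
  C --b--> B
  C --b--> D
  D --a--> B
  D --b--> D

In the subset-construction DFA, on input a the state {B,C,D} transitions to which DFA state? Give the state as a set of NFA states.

{B,C,D}

δ(B,a) = ∅; δ(C,a) = {B,C,D}; δ(D,a) = {B}.
Union: {B,C,D}.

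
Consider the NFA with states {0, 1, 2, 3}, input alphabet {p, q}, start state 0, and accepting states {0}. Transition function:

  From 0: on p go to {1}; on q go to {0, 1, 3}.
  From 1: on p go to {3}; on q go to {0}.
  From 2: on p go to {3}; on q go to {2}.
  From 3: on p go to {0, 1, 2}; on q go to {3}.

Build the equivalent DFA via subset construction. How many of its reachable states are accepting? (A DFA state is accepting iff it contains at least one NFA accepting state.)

5

Start state of the DFA: {0}.
{0} --p--> {1}  [new]
{0} --q--> {0, 1, 3}  [new]
{1} --p--> {3}  [new]
{1} --q--> {0}  [seen]
{0, 1, 3} --p--> {0, 1, 2, 3}  [new]
{0, 1, 3} --q--> {0, 1, 3}  [seen]
{3} --p--> {0, 1, 2}  [new]
{3} --q--> {3}  [seen]
{0, 1, 2, 3} --p--> {0, 1, 2, 3}  [seen]
{0, 1, 2, 3} --q--> {0, 1, 2, 3}  [seen]
{0, 1, 2} --p--> {1, 3}  [new]
{0, 1, 2} --q--> {0, 1, 2, 3}  [seen]
{1, 3} --p--> {0, 1, 2, 3}  [seen]
{1, 3} --q--> {0, 3}  [new]
{0, 3} --p--> {0, 1, 2}  [seen]
{0, 3} --q--> {0, 1, 3}  [seen]
Reachable DFA states: {0}, {1}, {0, 1, 3}, {3}, {0, 1, 2, 3}, {0, 1, 2}, {1, 3}, {0, 3}.
Accepting DFA states (contain an NFA accepting state): {0}, {0, 1, 3}, {0, 1, 2, 3}, {0, 1, 2}, {0, 3}.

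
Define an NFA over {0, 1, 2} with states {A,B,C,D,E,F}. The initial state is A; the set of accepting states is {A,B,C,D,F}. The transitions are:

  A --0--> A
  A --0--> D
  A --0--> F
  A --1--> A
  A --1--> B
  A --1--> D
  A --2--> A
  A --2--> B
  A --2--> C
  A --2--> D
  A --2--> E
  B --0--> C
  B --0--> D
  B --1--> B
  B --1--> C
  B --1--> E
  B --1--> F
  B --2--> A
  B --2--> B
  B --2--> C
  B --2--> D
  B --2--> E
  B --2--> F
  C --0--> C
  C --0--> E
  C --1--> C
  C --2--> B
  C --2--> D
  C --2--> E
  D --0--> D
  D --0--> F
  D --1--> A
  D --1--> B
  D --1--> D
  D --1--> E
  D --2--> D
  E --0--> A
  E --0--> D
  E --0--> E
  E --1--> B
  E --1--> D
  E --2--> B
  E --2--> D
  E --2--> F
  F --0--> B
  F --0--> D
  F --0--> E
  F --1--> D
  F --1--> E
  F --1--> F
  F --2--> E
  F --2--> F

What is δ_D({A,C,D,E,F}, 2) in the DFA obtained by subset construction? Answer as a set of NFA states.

δ(A,2) = {A,B,C,D,E}; δ(C,2) = {B,D,E}; δ(D,2) = {D}; δ(E,2) = {B,D,F}; δ(F,2) = {E,F}.
Union: {A,B,C,D,E,F}.

{A,B,C,D,E,F}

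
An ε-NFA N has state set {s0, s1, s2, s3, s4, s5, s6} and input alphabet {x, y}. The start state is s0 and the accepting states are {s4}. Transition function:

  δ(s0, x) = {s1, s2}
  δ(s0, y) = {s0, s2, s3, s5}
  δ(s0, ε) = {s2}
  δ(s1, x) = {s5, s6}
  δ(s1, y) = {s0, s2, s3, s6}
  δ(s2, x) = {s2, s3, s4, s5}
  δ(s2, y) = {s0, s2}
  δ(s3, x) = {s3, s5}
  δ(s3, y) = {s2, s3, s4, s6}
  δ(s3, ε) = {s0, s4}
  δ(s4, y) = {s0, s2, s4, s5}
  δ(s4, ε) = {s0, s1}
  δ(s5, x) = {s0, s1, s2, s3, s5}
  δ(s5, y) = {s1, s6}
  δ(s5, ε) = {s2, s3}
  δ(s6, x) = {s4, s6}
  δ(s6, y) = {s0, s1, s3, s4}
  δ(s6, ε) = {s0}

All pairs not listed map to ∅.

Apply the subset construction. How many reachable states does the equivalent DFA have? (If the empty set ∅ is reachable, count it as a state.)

3

Start state of the DFA: {s0, s2} (ε-closure of the NFA start).
{s0, s2} --x--> {s0, s1, s2, s3, s4, s5}  [new]
{s0, s2} --y--> {s0, s1, s2, s3, s4, s5}  [seen]
{s0, s1, s2, s3, s4, s5} --x--> {s0, s1, s2, s3, s4, s5, s6}  [new]
{s0, s1, s2, s3, s4, s5} --y--> {s0, s1, s2, s3, s4, s5, s6}  [seen]
{s0, s1, s2, s3, s4, s5, s6} --x--> {s0, s1, s2, s3, s4, s5, s6}  [seen]
{s0, s1, s2, s3, s4, s5, s6} --y--> {s0, s1, s2, s3, s4, s5, s6}  [seen]
Reachable DFA states: {s0, s2}, {s0, s1, s2, s3, s4, s5}, {s0, s1, s2, s3, s4, s5, s6}.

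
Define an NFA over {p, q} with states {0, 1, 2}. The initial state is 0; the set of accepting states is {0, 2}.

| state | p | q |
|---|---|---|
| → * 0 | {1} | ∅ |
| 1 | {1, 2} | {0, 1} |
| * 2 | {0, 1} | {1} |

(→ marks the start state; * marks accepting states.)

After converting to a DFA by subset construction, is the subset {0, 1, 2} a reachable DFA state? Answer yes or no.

Start state of the DFA: {0}.
{0} --p--> {1}  [new]
{0} --q--> ∅  [new]
{1} --p--> {1, 2}  [new]
{1} --q--> {0, 1}  [new]
∅ --p--> ∅  [seen]
∅ --q--> ∅  [seen]
{1, 2} --p--> {0, 1, 2}  [new]
{1, 2} --q--> {0, 1}  [seen]
{0, 1} --p--> {1, 2}  [seen]
{0, 1} --q--> {0, 1}  [seen]
{0, 1, 2} --p--> {0, 1, 2}  [seen]
{0, 1, 2} --q--> {0, 1}  [seen]
Reachable DFA states: {0}, {1}, ∅, {1, 2}, {0, 1}, {0, 1, 2}.
{0, 1, 2} is among them.

yes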